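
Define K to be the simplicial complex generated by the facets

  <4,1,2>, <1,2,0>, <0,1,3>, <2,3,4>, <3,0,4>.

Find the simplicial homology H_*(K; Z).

H_0 ≅ Z,  H_1 ≅ Z,  H_2 = 0.

We work with the vertex ordering 0 < 1 < 2 < 3 < 4. The simplices of K, each written with vertices in increasing order, are:

  0-simplices (5): [0], [1], [2], [3], [4]
  1-simplices (10): [0,1], [0,2], [0,3], [0,4], [1,2], [1,3], [1,4], [2,3], [2,4], [3,4]
  2-simplices (5): [0,1,2], [0,1,3], [0,3,4], [1,2,4], [2,3,4]

so the chain groups are C_0 ≅ Z^5, C_1 ≅ Z^10, C_2 ≅ Z^5.

The boundary map ∂_1: C_1 → C_0 is given by ∂[p,q] = [q] − [p]. For instance
  ∂[0,2] = [2] − [0].
The resulting 5×10 matrix has rank 4, and its Smith normal form has invariant factors (1,1,1,1).

The boundary map ∂_2: C_2 → C_1 acts by ∂[p,q,r] = [q,r] − [p,r] + [p,q]. For instance
  ∂[2,3,4] = [3,4] − [2,4] + [2,3],
  ∂[0,3,4] = [3,4] − [0,4] + [0,3].
As a 10×5 matrix over Z this has rank 5, with invariant factors (1,1,1,1,1).

Reading off H_k = ker ∂_k / im ∂_{k+1}:

  H_0: rank C_0 − rank ∂_1 = 5 − 4 = 1, and the invariant factors of ∂_1 are all 1, so H_0 = Z.
  H_1: rank ker ∂_1 − rank ∂_2 = (10 − 4) − 5 = 1, and the invariant factors of ∂_2 are all 1, so H_1 = Z.
  H_2: rank ker ∂_2 − rank ∂_3 = (5 − 5) − 0 = 0, and there is no ∂_3, so H_2 = 0.

As a check, the Euler characteristic is 5 − 10 + 5 = 0, which agrees with 1 − 1 + 0 = 0.
(K is a triangulation of the Möbius band.)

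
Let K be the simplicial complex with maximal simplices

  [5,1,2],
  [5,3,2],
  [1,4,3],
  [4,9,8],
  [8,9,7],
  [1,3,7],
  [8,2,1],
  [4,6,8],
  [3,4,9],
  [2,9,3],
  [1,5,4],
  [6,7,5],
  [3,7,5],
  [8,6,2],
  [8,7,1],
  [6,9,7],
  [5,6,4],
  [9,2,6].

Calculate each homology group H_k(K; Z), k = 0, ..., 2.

Fix the vertex order 1 < 2 < 3 < 4 < 5 < 6 < 7 < 8 < 9 and write every simplex with vertices in increasing order. Then dim K = 2 and the simplices of K are:

  0-simplices (9): [1], [2], [3], [4], [5], [6], [7], [8], [9]
  1-simplices (27): (27 of them)
  2-simplices (18): [1,2,5], [1,2,8], [1,3,4], [1,3,7], [1,4,5], [1,7,8], [2,3,5], [2,3,9], [2,6,8], [2,6,9], [3,4,9], [3,5,7], [4,5,6], [4,6,8], [4,8,9], [5,6,7], [6,7,9], [7,8,9]

Hence C_0 ≅ Z^9, C_1 ≅ Z^27, C_2 ≅ Z^18.

The boundary map ∂_1: C_1 → C_0 sends each edge [p,q] (with p < q) to q − p. For instance
  ∂[8,9] = [9] − [8].
This gives a 9×27 integer matrix of rank 8; reducing to Smith normal form yields diagonal entries (1,1,1,1,1,1,1,1).

Boundary ∂_2: C_2 → C_1 maps a triangle to the signed sum of its edges. For instance
  ∂[2,3,9] = [3,9] − [2,9] + [2,3],
  ∂[1,2,8] = [2,8] − [1,8] + [1,2].
The resulting 27×18 matrix has rank 18, and its Smith normal form has invariant factors (1,1,1,1,1,1,1,1,1,1,1,1,1,1,1,1,1,2).

From H_k ≅ ker(∂_k) / im(∂_{k+1}) we obtain:

  H_0: rank C_0 − rank ∂_1 = 9 − 8 = 1, and the invariant factors of ∂_1 are all 1, so H_0 ≅ Z.
  H_1: rank ker ∂_1 − rank ∂_2 = (27 − 8) − 18 = 1, and ∂_2 has invariant factor 2 > 1, so H_1 ≅ Z × Z/2.
  H_2: rank ker ∂_2 − rank ∂_3 = (18 − 18) − 0 = 0, and there is no ∂_3, so H_2 ≅ 0.

As a check, the Euler characteristic is 9 − 27 + 18 = 0, which agrees with 1 − 1 + 0 = 0.

H_0 ≅ Z,  H_1 ≅ Z × Z/2,  H_2 = 0.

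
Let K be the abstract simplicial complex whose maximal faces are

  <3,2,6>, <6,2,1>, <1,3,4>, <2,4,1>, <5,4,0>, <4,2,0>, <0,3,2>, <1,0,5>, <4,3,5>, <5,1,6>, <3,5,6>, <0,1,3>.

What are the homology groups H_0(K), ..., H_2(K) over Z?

H_0 = Z,  H_1 = Z/2Z,  H_2 = 0.

K has 7 vertices, 18 edges, 12 triangles.
rank ∂_0 = 0, rank ∂_1 = 6 ⇒ b_0 = 7 − 0 − 6 = 1; all invariant factors of ∂_1 are 1 so no torsion. So H_0 = Z.
rank ∂_1 = 6, rank ∂_2 = 12 ⇒ b_1 = 18 − 6 − 12 = 0; ∂_2 has invariant factor(s) [2] giving torsion. So H_1 = Z/2Z.
rank ∂_2 = 12, rank ∂_3 = 0 ⇒ b_2 = 12 − 12 − 0 = 0. So H_2 = 0.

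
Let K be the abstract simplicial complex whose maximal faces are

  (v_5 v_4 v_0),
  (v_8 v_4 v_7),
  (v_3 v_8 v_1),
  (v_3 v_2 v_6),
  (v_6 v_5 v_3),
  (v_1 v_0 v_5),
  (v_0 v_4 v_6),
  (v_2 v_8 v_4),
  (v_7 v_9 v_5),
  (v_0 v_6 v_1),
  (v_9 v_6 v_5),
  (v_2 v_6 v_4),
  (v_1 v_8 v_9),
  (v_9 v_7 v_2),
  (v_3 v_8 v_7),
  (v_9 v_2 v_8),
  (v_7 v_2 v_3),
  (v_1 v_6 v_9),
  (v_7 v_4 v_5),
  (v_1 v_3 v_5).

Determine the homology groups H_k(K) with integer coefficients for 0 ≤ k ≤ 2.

Take the total order v_0 < v_1 < v_2 < v_3 < v_4 < v_5 < v_6 < v_7 < v_8 < v_9 on the vertex set. Then K (dimension 2) consists of the simplices:

  0-simplices (10): [v_0], [v_1], [v_2], [v_3], [v_4], [v_5], [v_6], [v_7], [v_8], [v_9]
  1-simplices (30): (30 of them)
  2-simplices (20): (20 of them)

giving chain groups C_0 ≅ Z^10, C_1 ≅ Z^30, C_2 ≅ Z^20.

Boundary ∂_1: C_1 → C_0 is given by ∂[p,q] = [q] − [p].
This gives a 10×30 integer matrix of rank 9; reducing to Smith normal form yields diagonal entries (1,1,1,1,1,1,1,1,1).

∂_2: C_2 → C_1 maps a triangle to the signed sum of its edges. For instance
  ∂[v_5,v_6,v_9] = [v_6,v_9] − [v_5,v_9] + [v_5,v_6],
  ∂[v_0,v_4,v_6] = [v_4,v_6] − [v_0,v_6] + [v_0,v_4].
As a 30×20 matrix over Z this has rank 20, with invariant factors (1,1,1,1,1,1,1,1,1,1,1,1,1,1,1,1,1,1,1,2).

Reading off H_k = ker ∂_k / im ∂_{k+1}:

  H_0: rank C_0 − rank ∂_1 = 10 − 9 = 1, and the invariant factors of ∂_1 are all 1, so H_0 = Z.
  H_1: rank ker ∂_1 − rank ∂_2 = (30 − 9) − 20 = 1, and ∂_2 has invariant factor 2 > 1, so H_1 = Z ⊕ Z_2.
  H_2: rank ker ∂_2 − rank ∂_3 = (20 − 20) − 0 = 0, and there is no ∂_3, so H_2 = 0.

As a check, the Euler characteristic is 10 − 30 + 20 = 0, which agrees with 1 − 1 + 0 = 0.

H_0 ≅ Z,  H_1 ≅ Z ⊕ Z_2,  H_2 = 0.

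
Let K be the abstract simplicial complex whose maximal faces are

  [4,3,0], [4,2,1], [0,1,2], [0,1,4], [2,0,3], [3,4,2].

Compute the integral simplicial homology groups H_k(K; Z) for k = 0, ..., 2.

Take the total order 0 < 1 < 2 < 3 < 4 on the vertex set. Then K (dimension 2) consists of the simplices:

  0-simplices (5): [0], [1], [2], [3], [4]
  1-simplices (9): [0,1], [0,2], [0,3], [0,4], [1,2], [1,4], [2,3], [2,4], [3,4]
  2-simplices (6): [0,1,2], [0,1,4], [0,2,3], [0,3,4], [1,2,4], [2,3,4]

so the chain groups are C_0 ≅ Z^5, C_1 ≅ Z^9, C_2 ≅ Z^6.

∂_1: C_1 → C_0 is given by ∂[p,q] = [q] − [p]. For instance
  ∂[2,4] = [4] − [2].
The resulting 5×9 matrix has rank 4, and its Smith normal form has invariant factors (1,1,1,1).

Boundary ∂_2: C_2 → C_1 maps a triangle to the signed sum of its edges. For instance
  ∂[0,1,2] = [1,2] − [0,2] + [0,1],
  ∂[0,3,4] = [3,4] − [0,4] + [0,3].
This gives a 9×6 integer matrix of rank 5; reducing to Smith normal form yields diagonal entries (1,1,1,1,1).

Computing H_k = (kernel of ∂_k) / (image of ∂_{k+1}):

  H_0: rank C_0 − rank ∂_1 = 5 − 4 = 1, and the invariant factors of ∂_1 are all 1, so H_0 = Z.
  H_1: rank ker ∂_1 − rank ∂_2 = (9 − 4) − 5 = 0, and the invariant factors of ∂_2 are all 1, so H_1 = 0.
  H_2: rank ker ∂_2 − rank ∂_3 = (6 − 5) − 0 = 1, and there is no ∂_3, so H_2 = Z.

(K is a triangulation of the 2-sphere S^2.)

H_0 = Z,  H_1 = 0,  H_2 = Z.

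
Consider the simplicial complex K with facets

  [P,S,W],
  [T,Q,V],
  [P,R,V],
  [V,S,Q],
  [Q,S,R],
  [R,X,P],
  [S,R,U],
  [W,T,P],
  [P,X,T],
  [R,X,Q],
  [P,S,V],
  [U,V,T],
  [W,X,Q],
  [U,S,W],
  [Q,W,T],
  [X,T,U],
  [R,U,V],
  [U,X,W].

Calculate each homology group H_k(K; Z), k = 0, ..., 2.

We work with the vertex ordering P < Q < R < S < T < U < V < W < X. The simplices of K, each written with vertices in increasing order, are:

  0-simplices (9): P, Q, R, S, T, U, V, W, X
  1-simplices (27): PR, PS, PT, PV, PW, PX, QR, QS, QT, QV, QW, QX, RS, RU, RV, RX, SU, SV, SW, TU, TV, TW, TX, UV, UW, UX, WX
  2-simplices (18): PRV, PRX, PSV, PSW, PTW, PTX, QRS, QRX, QSV, QTV, QTW, QWX, RSU, RUV, SUW, TUV, TUX, UWX

giving chain groups C_0 ≅ Z^9, C_1 ≅ Z^27, C_2 ≅ Z^18.

The boundary map ∂_1: C_1 → C_0 is given by ∂[p,q] = [q] − [p].
As a 9×27 matrix over Z this has rank 8, with invariant factors (1,1,1,1,1,1,1,1).

Boundary ∂_2: C_2 → C_1 acts by ∂[p,q,r] = [q,r] − [p,r] + [p,q]. For instance
  ∂QRS = RS − QS + QR,
  ∂RUV = UV − RV + RU.
The 27×18 boundary matrix has rank 18 and Smith normal form diag(1,1,1,1,1,1,1,1,1,1,1,1,1,1,1,1,1,2).

Reading off H_k = ker ∂_k / im ∂_{k+1}:

  H_0: rank C_0 − rank ∂_1 = 9 − 8 = 1, and the invariant factors of ∂_1 are all 1, so H_0 = Z.
  H_1: rank ker ∂_1 − rank ∂_2 = (27 − 8) − 18 = 1, and ∂_2 has invariant factor 2 > 1, so H_1 = Z ⊕ Z_2.
  H_2: rank ker ∂_2 − rank ∂_3 = (18 − 18) − 0 = 0, and there is no ∂_3, so H_2 = 0.

As a check, the Euler characteristic is 9 − 27 + 18 = 0, which agrees with 1 − 1 + 0 = 0.
(K is a triangulation of the Klein bottle.)

H_0 = Z,  H_1 = Z ⊕ Z_2,  H_2 = 0.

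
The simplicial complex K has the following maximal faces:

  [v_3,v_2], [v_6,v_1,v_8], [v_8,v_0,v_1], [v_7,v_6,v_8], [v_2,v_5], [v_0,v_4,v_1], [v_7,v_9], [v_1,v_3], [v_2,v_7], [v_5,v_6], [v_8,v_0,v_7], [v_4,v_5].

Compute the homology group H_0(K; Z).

Take the total order v_0 < v_1 < v_2 < v_3 < v_4 < v_5 < v_6 < v_7 < v_8 < v_9 on the vertex set. Then K (dimension 2) consists of the simplices:

  0-simplices (10): [v_0], [v_1], [v_2], [v_3], [v_4], [v_5], [v_6], [v_7], [v_8], [v_9]
  1-simplices (17): (17 of them)
  2-simplices (5): [v_0,v_1,v_4], [v_0,v_1,v_8], [v_0,v_7,v_8], [v_1,v_6,v_8], [v_6,v_7,v_8]

so the chain groups are C_0 ≅ Z^10, C_1 ≅ Z^17, C_2 ≅ Z^5.

The boundary map ∂_1: C_1 → C_0 maps an edge to its endpoints' difference, ∂[p,q] = q − p.
The resulting 10×17 matrix has rank 9, and its Smith normal form has invariant factors (1,1,1,1,1,1,1,1,1).

The boundary map ∂_2: C_2 → C_1 sends each 2-simplex [p,q,r] to [q,r] − [p,r] + [p,q]. For instance
  ∂[v_6,v_7,v_8] = [v_7,v_8] − [v_6,v_8] + [v_6,v_7],
  ∂[v_1,v_6,v_8] = [v_6,v_8] − [v_1,v_8] + [v_1,v_6].
The resulting 17×5 matrix has rank 5, and its Smith normal form has invariant factors (1,1,1,1,1).

Reading off H_k = ker ∂_k / im ∂_{k+1}:

  H_0: rank C_0 − rank ∂_1 = 10 − 9 = 1, and the invariant factors of ∂_1 are all 1, so H_0 = Z.

H_0 ≅ Z.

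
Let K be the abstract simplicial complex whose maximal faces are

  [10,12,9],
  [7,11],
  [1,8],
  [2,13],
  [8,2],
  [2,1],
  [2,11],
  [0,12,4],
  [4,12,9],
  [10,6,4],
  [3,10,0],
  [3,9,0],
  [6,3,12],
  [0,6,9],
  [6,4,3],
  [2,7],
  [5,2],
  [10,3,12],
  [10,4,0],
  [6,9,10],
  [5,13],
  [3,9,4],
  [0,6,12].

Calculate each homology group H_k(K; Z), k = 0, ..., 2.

H_0 ≅ Z^2,  H_1 ≅ Z^5,  H_2 ≅ Z.

Fix the vertex order 0 < 1 < 2 < 3 < 4 < 5 < 6 < 7 < 8 < 9 < 10 < 11 < 12 < 13 and write every simplex with vertices in increasing order. Then dim K = 2 and the simplices of K are:

  0-simplices (14): [0], [1], [2], [3], [4], [5], [6], [7], [8], [9], [10], [11], [12], [13]
  1-simplices (30): (30 of them)
  2-simplices (14): [0,3,9], [0,3,10], [0,4,10], [0,4,12], [0,6,9], [0,6,12], [3,4,6], [3,4,9], [3,6,12], [3,10,12], [4,6,10], [4,9,12], [6,9,10], [9,10,12]

so the chain groups are C_0 ≅ Z^14, C_1 ≅ Z^30, C_2 ≅ Z^14.

The boundary map ∂_1: C_1 → C_0 sends each edge [p,q] (with p < q) to q − p.
As a 14×30 matrix over Z this has rank 12, with invariant factors (1,1,1,1,1,1,1,1,1,1,1,1).

∂_2: C_2 → C_1 maps a triangle to the signed sum of its edges. For instance
  ∂[3,4,6] = [4,6] − [3,6] + [3,4],
  ∂[0,3,10] = [3,10] − [0,10] + [0,3].
The 30×14 boundary matrix has rank 13 and Smith normal form diag(1,1,1,1,1,1,1,1,1,1,1,1,1).

Now H_k = ker ∂_k / im ∂_{k+1}, so:

  H_0: rank C_0 − rank ∂_1 = 14 − 12 = 2, and the invariant factors of ∂_1 are all 1, so H_0 ≅ Z^2.
  H_1: rank ker ∂_1 − rank ∂_2 = (30 − 12) − 13 = 5, and the invariant factors of ∂_2 are all 1, so H_1 ≅ Z^5.
  H_2: rank ker ∂_2 − rank ∂_3 = (14 − 13) − 0 = 1, and there is no ∂_3, so H_2 ≅ Z.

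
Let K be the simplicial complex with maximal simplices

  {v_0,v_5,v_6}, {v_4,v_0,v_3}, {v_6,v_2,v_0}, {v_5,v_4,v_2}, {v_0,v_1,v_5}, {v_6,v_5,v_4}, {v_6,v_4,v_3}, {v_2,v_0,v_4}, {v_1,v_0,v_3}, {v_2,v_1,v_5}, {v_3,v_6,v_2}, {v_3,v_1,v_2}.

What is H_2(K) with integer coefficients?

H_2 = 0.

We work with the vertex ordering v_0 < v_1 < v_2 < v_3 < v_4 < v_5 < v_6. The simplices of K, each written with vertices in increasing order, are:

  0-simplices (7): [v_0], [v_1], [v_2], [v_3], [v_4], [v_5], [v_6]
  1-simplices (18): (18 of them)
  2-simplices (12): (12 of them)

giving chain groups C_0 ≅ Z^7, C_1 ≅ Z^18, C_2 ≅ Z^12.

∂_1: C_1 → C_0 is given by ∂[p,q] = [q] − [p].
As a 7×18 matrix over Z this has rank 6, with invariant factors (1,1,1,1,1,1).

The boundary map ∂_2: C_2 → C_1 sends each 2-simplex [p,q,r] to [q,r] − [p,r] + [p,q]. For instance
  ∂[v_0,v_1,v_3] = [v_1,v_3] − [v_0,v_3] + [v_0,v_1],
  ∂[v_3,v_4,v_6] = [v_4,v_6] − [v_3,v_6] + [v_3,v_4].
The 18×12 boundary matrix has rank 12 and Smith normal form diag(1,1,1,1,1,1,1,1,1,1,1,2).

Computing H_k = (kernel of ∂_k) / (image of ∂_{k+1}):

  H_2: rank ker ∂_2 − rank ∂_3 = (12 − 12) − 0 = 0, and there is no ∂_3, so H_2 ≅ 0.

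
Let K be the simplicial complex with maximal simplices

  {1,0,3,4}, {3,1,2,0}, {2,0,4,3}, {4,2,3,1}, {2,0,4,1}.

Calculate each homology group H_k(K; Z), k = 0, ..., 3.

Take the total order 0 < 1 < 2 < 3 < 4 on the vertex set. Then K (dimension 3) consists of the simplices:

  0-simplices (5): [0], [1], [2], [3], [4]
  1-simplices (10): [0,1], [0,2], [0,3], [0,4], [1,2], [1,3], [1,4], [2,3], [2,4], [3,4]
  2-simplices (10): [0,1,2], [0,1,3], [0,1,4], [0,2,3], [0,2,4], [0,3,4], [1,2,3], [1,2,4], [1,3,4], [2,3,4]
  3-simplices (5): [0,1,2,3], [0,1,2,4], [0,1,3,4], [0,2,3,4], [1,2,3,4]

so the chain groups are C_0 ≅ Z^5, C_1 ≅ Z^10, C_2 ≅ Z^10, C_3 ≅ Z^5.

The boundary map ∂_1: C_1 → C_0 maps an edge to its endpoints' difference, ∂[p,q] = q − p.
The 5×10 boundary matrix has rank 4 and Smith normal form diag(1,1,1,1).

∂_2: C_2 → C_1 maps a triangle to the signed sum of its edges. For instance
  ∂[0,1,2] = [1,2] − [0,2] + [0,1],
  ∂[0,2,3] = [2,3] − [0,3] + [0,2].
The 10×10 boundary matrix has rank 6 and Smith normal form diag(1,1,1,1,1,1).

The boundary map ∂_3: C_3 → C_2 sends each 3-simplex σ to the alternating sum Σ_i (−1)^i (σ with its i-th vertex removed). For instance
  ∂[0,1,2,3] = [1,2,3] − [0,2,3] + [0,1,3] − [0,1,2],
  ∂[0,1,3,4] = [1,3,4] − [0,3,4] + [0,1,4] − [0,1,3].
As a 10×5 matrix over Z this has rank 4, with invariant factors (1,1,1,1).

Now H_k = ker ∂_k / im ∂_{k+1}, so:

  H_0: rank C_0 − rank ∂_1 = 5 − 4 = 1, and the invariant factors of ∂_1 are all 1, so H_0 = Z.
  H_1: rank ker ∂_1 − rank ∂_2 = (10 − 4) − 6 = 0, and the invariant factors of ∂_2 are all 1, so H_1 = 0.
  H_2: rank ker ∂_2 − rank ∂_3 = (10 − 6) − 4 = 0, and the invariant factors of ∂_3 are all 1, so H_2 = 0.
  H_3: rank ker ∂_3 − rank ∂_4 = (5 − 4) − 0 = 1, and there is no ∂_4, so H_3 = Z.

As a check, the Euler characteristic is 5 − 10 + 10 − 5 = 0, which agrees with 1 − 0 + 0 − 1 = 0.

H_0 ≅ Z,  H_1 = 0,  H_2 = 0,  H_3 ≅ Z.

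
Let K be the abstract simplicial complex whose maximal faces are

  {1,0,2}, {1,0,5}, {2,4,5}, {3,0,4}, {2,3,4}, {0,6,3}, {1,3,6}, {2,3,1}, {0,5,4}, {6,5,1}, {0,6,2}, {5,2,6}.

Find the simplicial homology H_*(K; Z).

We work with the vertex ordering 0 < 1 < 2 < 3 < 4 < 5 < 6. The simplices of K, each written with vertices in increasing order, are:

  0-simplices (7): [0], [1], [2], [3], [4], [5], [6]
  1-simplices (18): [0,1], [0,2], [0,3], [0,4], [0,5], [0,6], [1,2], [1,3], [1,5], [1,6], [2,3], [2,4], [2,5], [2,6], [3,4], [3,6], [4,5], [5,6]
  2-simplices (12): [0,1,2], [0,1,5], [0,2,6], [0,3,4], [0,3,6], [0,4,5], [1,2,3], [1,3,6], [1,5,6], [2,3,4], [2,4,5], [2,5,6]

so the chain groups are C_0 ≅ Z^7, C_1 ≅ Z^18, C_2 ≅ Z^12.

Boundary ∂_1: C_1 → C_0 is given by ∂[p,q] = [q] − [p].
The 7×18 boundary matrix has rank 6 and Smith normal form diag(1,1,1,1,1,1).

Boundary ∂_2: C_2 → C_1 acts by ∂[p,q,r] = [q,r] − [p,r] + [p,q]. For instance
  ∂[2,4,5] = [4,5] − [2,5] + [2,4],
  ∂[0,4,5] = [4,5] − [0,5] + [0,4].
This gives a 18×12 integer matrix of rank 12; reducing to Smith normal form yields diagonal entries (1,1,1,1,1,1,1,1,1,1,1,2).

Now H_k = ker ∂_k / im ∂_{k+1}, so:

  H_0: rank C_0 − rank ∂_1 = 7 − 6 = 1, and the invariant factors of ∂_1 are all 1, so H_0 = Z.
  H_1: rank ker ∂_1 − rank ∂_2 = (18 − 6) − 12 = 0, and ∂_2 has invariant factor 2 > 1, so H_1 = Z/2Z.
  H_2: rank ker ∂_2 − rank ∂_3 = (12 − 12) − 0 = 0, and there is no ∂_3, so H_2 = 0.

As a check, the Euler characteristic is 7 − 18 + 12 = 1, which agrees with 1 − 0 + 0 = 1.
(K is a triangulation of the real projective plane RP^2.)

H_0 ≅ Z,  H_1 ≅ Z/2Z,  H_2 = 0.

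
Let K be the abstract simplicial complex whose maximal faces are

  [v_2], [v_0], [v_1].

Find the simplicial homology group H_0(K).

We work with the vertex ordering v_0 < v_1 < v_2. The simplices of K, each written with vertices in increasing order, are:

  0-simplices (3): [v_0], [v_1], [v_2]

giving chain groups C_0 ≅ Z^3.

Reading off H_k = ker ∂_k / im ∂_{k+1}:

  H_0: rank C_0 − rank ∂_1 = 3 − 0 = 3, and there is no ∂_1, so H_0 ≅ Z^3.

H_0 ≅ Z^3.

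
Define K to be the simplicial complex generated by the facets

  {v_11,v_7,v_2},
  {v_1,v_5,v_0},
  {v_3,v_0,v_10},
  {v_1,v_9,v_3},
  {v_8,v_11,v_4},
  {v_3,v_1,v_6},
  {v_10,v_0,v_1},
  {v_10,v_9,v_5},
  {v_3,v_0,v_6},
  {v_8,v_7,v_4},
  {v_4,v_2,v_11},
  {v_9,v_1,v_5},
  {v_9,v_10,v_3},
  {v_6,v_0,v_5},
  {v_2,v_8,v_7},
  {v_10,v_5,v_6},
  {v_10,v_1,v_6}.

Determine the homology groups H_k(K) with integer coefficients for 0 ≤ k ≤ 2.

H_0 = Z^2,  H_1 = Z × Z/2,  H_2 = 0.

Fix the vertex order v_0 < v_1 < v_2 < v_3 < v_4 < v_5 < v_6 < v_7 < v_8 < v_9 < v_10 < v_11 and write every simplex with vertices in increasing order. Then dim K = 2 and the simplices of K are:

  0-simplices (12): [v_0], [v_1], [v_2], [v_3], [v_4], [v_5], [v_6], [v_7], [v_8], [v_9], [v_10], [v_11]
  1-simplices (28): (28 of them)
  2-simplices (17): (17 of them)

Hence C_0 ≅ Z^12, C_1 ≅ Z^28, C_2 ≅ Z^17.

The boundary map ∂_1: C_1 → C_0 is given by ∂[p,q] = [q] − [p]. For instance
  ∂[v_1,v_9] = [v_9] − [v_1].
The resulting 12×28 matrix has rank 10, and its Smith normal form has invariant factors (1,1,1,1,1,1,1,1,1,1).

Boundary ∂_2: C_2 → C_1 sends each 2-simplex [p,q,r] to [q,r] − [p,r] + [p,q]. For instance
  ∂[v_0,v_1,v_10] = [v_1,v_10] − [v_0,v_10] + [v_0,v_1],
  ∂[v_0,v_3,v_6] = [v_3,v_6] − [v_0,v_6] + [v_0,v_3].
The 28×17 boundary matrix has rank 17 and Smith normal form diag(1,1,1,1,1,1,1,1,1,1,1,1,1,1,1,1,2).

From H_k ≅ ker(∂_k) / im(∂_{k+1}) we obtain:

  H_0: rank C_0 − rank ∂_1 = 12 − 10 = 2, and the invariant factors of ∂_1 are all 1, so H_0 = Z^2.
  H_1: rank ker ∂_1 − rank ∂_2 = (28 − 10) − 17 = 1, and ∂_2 has invariant factor 2 > 1, so H_1 = Z × Z/2.
  H_2: rank ker ∂_2 − rank ∂_3 = (17 − 17) − 0 = 0, and there is no ∂_3, so H_2 = 0.

As a check, the Euler characteristic is 12 − 28 + 17 = 1, which agrees with 2 − 1 + 0 = 1.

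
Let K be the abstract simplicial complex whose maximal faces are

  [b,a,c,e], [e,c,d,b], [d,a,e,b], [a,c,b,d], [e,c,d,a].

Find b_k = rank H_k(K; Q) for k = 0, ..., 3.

Take the total order a < b < c < d < e on the vertex set. Then K (dimension 3) consists of the simplices:

  0-simplices (5): a, b, c, d, e
  1-simplices (10): ab, ac, ad, ae, bc, bd, be, cd, ce, de
  2-simplices (10): abc, abd, abe, acd, ace, ade, bcd, bce, bde, cde
  3-simplices (5): abcd, abce, abde, acde, bcde

giving chain groups C_0 ≅ Z^5, C_1 ≅ Z^10, C_2 ≅ Z^10, C_3 ≅ Z^5.

∂_1: C_1 → C_0 sends each edge [p,q] (with p < q) to q − p.
The resulting 5×10 matrix has rank 4, and its Smith normal form has invariant factors (1,1,1,1).

∂_2: C_2 → C_1 acts by ∂[p,q,r] = [q,r] − [p,r] + [p,q]. For instance
  ∂bcd = cd − bd + bc,
  ∂bde = de − be + bd.
The 10×10 boundary matrix has rank 6 and Smith normal form diag(1,1,1,1,1,1).

Boundary ∂_3: C_3 → C_2 sends each 3-simplex σ to the alternating sum Σ_i (−1)^i (σ with its i-th vertex removed). For instance
  ∂abce = bce − ace + abe − abc,
  ∂bcde = cde − bde + bce − bcd.
The 10×5 boundary matrix has rank 4 and Smith normal form diag(1,1,1,1).

Reading off H_k = ker ∂_k / im ∂_{k+1}:

  H_0: rank C_0 − rank ∂_1 = 5 − 4 = 1, and the invariant factors of ∂_1 are all 1, so H_0 ≅ Z.
  H_1: rank ker ∂_1 − rank ∂_2 = (10 − 4) − 6 = 0, and the invariant factors of ∂_2 are all 1, so H_1 ≅ 0.
  H_2: rank ker ∂_2 − rank ∂_3 = (10 − 6) − 4 = 0, and the invariant factors of ∂_3 are all 1, so H_2 ≅ 0.
  H_3: rank ker ∂_3 − rank ∂_4 = (5 − 4) − 0 = 1, and there is no ∂_4, so H_3 ≅ Z.

As a check, the Euler characteristic is 5 − 10 + 10 − 5 = 0, which agrees with 1 − 0 + 0 − 1 = 0.
(K is a triangulation of the 3-sphere S^3.)

Hence the Betti numbers are b_0 = 1, b_1 = 0, b_2 = 0, b_3 = 1.

b_0 = 1, b_1 = 0, b_2 = 0, b_3 = 1.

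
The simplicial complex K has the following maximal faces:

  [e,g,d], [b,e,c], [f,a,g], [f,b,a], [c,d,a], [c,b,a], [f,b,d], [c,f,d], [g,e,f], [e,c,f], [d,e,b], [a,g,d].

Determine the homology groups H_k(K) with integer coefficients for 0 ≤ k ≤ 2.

H_0 ≅ Z,  H_1 ≅ Z/2Z,  H_2 = 0.

Order the vertices as a < b < c < d < e < f < g. Listing each simplex with vertices in this order, K has dimension 2 with simplices:

  0-simplices (7): a, b, c, d, e, f, g
  1-simplices (18): ab, ac, ad, af, ag, bc, bd, be, bf, cd, ce, cf, de, df, dg, ef, eg, fg
  2-simplices (12): abc, abf, acd, adg, afg, bce, bde, bdf, cdf, cef, deg, efg

Hence C_0 ≅ Z^7, C_1 ≅ Z^18, C_2 ≅ Z^12.

Boundary ∂_1: C_1 → C_0 sends each edge [p,q] (with p < q) to q − p.
The 7×18 boundary matrix has rank 6 and Smith normal form diag(1,1,1,1,1,1).

∂_2: C_2 → C_1 maps a triangle to the signed sum of its edges. For instance
  ∂bdf = df − bf + bd,
  ∂deg = eg − dg + de.
The 18×12 boundary matrix has rank 12 and Smith normal form diag(1,1,1,1,1,1,1,1,1,1,1,2).

Computing H_k = (kernel of ∂_k) / (image of ∂_{k+1}):

  H_0: rank C_0 − rank ∂_1 = 7 − 6 = 1, and the invariant factors of ∂_1 are all 1, so H_0 ≅ Z.
  H_1: rank ker ∂_1 − rank ∂_2 = (18 − 6) − 12 = 0, and ∂_2 has invariant factor 2 > 1, so H_1 ≅ Z/2Z.
  H_2: rank ker ∂_2 − rank ∂_3 = (12 − 12) − 0 = 0, and there is no ∂_3, so H_2 ≅ 0.

As a check, the Euler characteristic is 7 − 18 + 12 = 1, which agrees with 1 − 0 + 0 = 1.
(K is a triangulation of the real projective plane RP^2.)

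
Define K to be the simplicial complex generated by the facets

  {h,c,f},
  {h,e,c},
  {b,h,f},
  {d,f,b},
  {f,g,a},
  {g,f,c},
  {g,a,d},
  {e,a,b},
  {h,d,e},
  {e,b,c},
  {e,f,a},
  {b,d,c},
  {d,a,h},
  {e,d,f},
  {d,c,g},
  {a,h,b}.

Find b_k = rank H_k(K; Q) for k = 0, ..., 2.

We work with the vertex ordering a < b < c < d < e < f < g < h. The simplices of K, each written with vertices in increasing order, are:

  0-simplices (8): a, b, c, d, e, f, g, h
  1-simplices (24): ab, ad, ae, af, ag, ah, bc, bd, be, bf, bh, cd, ce, cf, cg, ch, de, df, dg, dh, ef, eh, fg, fh
  2-simplices (16): abe, abh, adg, adh, aef, afg, bcd, bce, bdf, bfh, cdg, ceh, cfg, cfh, def, deh

Hence C_0 ≅ Z^8, C_1 ≅ Z^24, C_2 ≅ Z^16.

The boundary map ∂_1: C_1 → C_0 sends each edge [p,q] (with p < q) to q − p.
The 8×24 boundary matrix has rank 7 and Smith normal form diag(1,1,1,1,1,1,1).

∂_2: C_2 → C_1 sends each 2-simplex [p,q,r] to [q,r] − [p,r] + [p,q]. For instance
  ∂adg = dg − ag + ad,
  ∂abe = be − ae + ab.
The resulting 24×16 matrix has rank 15, and its Smith normal form has invariant factors (1,1,1,1,1,1,1,1,1,1,1,1,1,1,1).

Reading off H_k = ker ∂_k / im ∂_{k+1}:

  H_0: rank C_0 − rank ∂_1 = 8 − 7 = 1, and the invariant factors of ∂_1 are all 1, so H_0 ≅ Z.
  H_1: rank ker ∂_1 − rank ∂_2 = (24 − 7) − 15 = 2, and the invariant factors of ∂_2 are all 1, so H_1 ≅ Z^2.
  H_2: rank ker ∂_2 − rank ∂_3 = (16 − 15) − 0 = 1, and there is no ∂_3, so H_2 ≅ Z.

(K is a triangulation of the torus T^2.)

Hence the Betti numbers are b_0 = 1, b_1 = 2, b_2 = 1.

b_0 = 1, b_1 = 2, b_2 = 1.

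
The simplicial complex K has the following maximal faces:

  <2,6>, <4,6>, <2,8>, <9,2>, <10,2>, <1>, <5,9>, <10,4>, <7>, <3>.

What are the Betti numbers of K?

We work with the vertex ordering 1 < 2 < 3 < 4 < 5 < 6 < 7 < 8 < 9 < 10. The simplices of K, each written with vertices in increasing order, are:

  0-simplices (10): [1], [2], [3], [4], [5], [6], [7], [8], [9], [10]
  1-simplices (7): [2,6], [2,8], [2,9], [2,10], [4,6], [4,10], [5,9]

Hence C_0 ≅ Z^10, C_1 ≅ Z^7.

∂_1: C_1 → C_0 sends each edge [p,q] (with p < q) to q − p.
This gives a 10×7 integer matrix of rank 6; reducing to Smith normal form yields diagonal entries (1,1,1,1,1,1).

Now H_k = ker ∂_k / im ∂_{k+1}, so:

  H_0: rank C_0 − rank ∂_1 = 10 − 6 = 4, and the invariant factors of ∂_1 are all 1, so H_0 = Z^4.
  H_1: rank ker ∂_1 − rank ∂_2 = (7 − 6) − 0 = 1, and there is no ∂_2, so H_1 = Z.

Hence the Betti numbers are b_0 = 4, b_1 = 1.

b_0 = 4, b_1 = 1.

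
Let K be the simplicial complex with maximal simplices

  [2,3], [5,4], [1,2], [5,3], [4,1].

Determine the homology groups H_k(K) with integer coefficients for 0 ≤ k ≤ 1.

H_0 ≅ Z,  H_1 ≅ Z.

K has 5 vertices, 5 edges.
rank ∂_0 = 0, rank ∂_1 = 4 ⇒ b_0 = 5 − 0 − 4 = 1; all invariant factors of ∂_1 are 1 so no torsion. So H_0 ≅ Z.
rank ∂_1 = 4, rank ∂_2 = 0 ⇒ b_1 = 5 − 4 − 0 = 1. So H_1 ≅ Z.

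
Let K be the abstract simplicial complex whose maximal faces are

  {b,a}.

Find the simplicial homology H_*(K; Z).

K has 2 vertices, 1 edge.
rank ∂_0 = 0, rank ∂_1 = 1 ⇒ b_0 = 2 − 0 − 1 = 1; all invariant factors of ∂_1 are 1 so no torsion. So H_0 ≅ Z.
rank ∂_1 = 1, rank ∂_2 = 0 ⇒ b_1 = 1 − 1 − 0 = 0. So H_1 ≅ 0.

H_0 ≅ Z,  H_1 = 0.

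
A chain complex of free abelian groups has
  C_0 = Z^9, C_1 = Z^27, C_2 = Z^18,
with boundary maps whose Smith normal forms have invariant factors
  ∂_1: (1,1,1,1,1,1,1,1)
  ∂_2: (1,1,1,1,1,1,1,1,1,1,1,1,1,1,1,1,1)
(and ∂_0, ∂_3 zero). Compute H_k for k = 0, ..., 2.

H_0: b_0 = 9 − 0 − 8 = 1; torsion from ∂_1 factors > 1: none. So H_0 = Z.
H_1: b_1 = 27 − 8 − 17 = 2; torsion from ∂_2 factors > 1: none. So H_1 = Z^2.
H_2: b_2 = 18 − 17 − 0 = 1; torsion from ∂_3 factors > 1: none. So H_2 = Z.

H_0 = Z,  H_1 = Z^2,  H_2 = Z.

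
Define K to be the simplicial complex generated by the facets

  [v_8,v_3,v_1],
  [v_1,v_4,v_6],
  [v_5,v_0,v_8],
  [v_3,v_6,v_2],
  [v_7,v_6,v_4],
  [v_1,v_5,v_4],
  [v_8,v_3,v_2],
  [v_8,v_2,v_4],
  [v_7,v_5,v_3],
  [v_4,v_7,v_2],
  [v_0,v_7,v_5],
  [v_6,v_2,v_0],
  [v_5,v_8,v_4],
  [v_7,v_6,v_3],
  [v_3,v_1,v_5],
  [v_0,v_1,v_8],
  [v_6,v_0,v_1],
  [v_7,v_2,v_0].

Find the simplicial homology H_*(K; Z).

H_0 ≅ Z,  H_1 ≅ Z ⊕ Z/2Z,  H_2 = 0.

We work with the vertex ordering v_0 < v_1 < v_2 < v_3 < v_4 < v_5 < v_6 < v_7 < v_8. The simplices of K, each written with vertices in increasing order, are:

  0-simplices (9): [v_0], [v_1], [v_2], [v_3], [v_4], [v_5], [v_6], [v_7], [v_8]
  1-simplices (27): (27 of them)
  2-simplices (18): (18 of them)

so the chain groups are C_0 ≅ Z^9, C_1 ≅ Z^27, C_2 ≅ Z^18.

Boundary ∂_1: C_1 → C_0 is given by ∂[p,q] = [q] − [p]. For instance
  ∂[v_0,v_5] = [v_5] − [v_0].
As a 9×27 matrix over Z this has rank 8, with invariant factors (1,1,1,1,1,1,1,1).

∂_2: C_2 → C_1 acts by ∂[p,q,r] = [q,r] − [p,r] + [p,q]. For instance
  ∂[v_0,v_1,v_6] = [v_1,v_6] − [v_0,v_6] + [v_0,v_1],
  ∂[v_0,v_5,v_8] = [v_5,v_8] − [v_0,v_8] + [v_0,v_5].
The resulting 27×18 matrix has rank 18, and its Smith normal form has invariant factors (1,1,1,1,1,1,1,1,1,1,1,1,1,1,1,1,1,2).

From H_k ≅ ker(∂_k) / im(∂_{k+1}) we obtain:

  H_0: rank C_0 − rank ∂_1 = 9 − 8 = 1, and the invariant factors of ∂_1 are all 1, so H_0 ≅ Z.
  H_1: rank ker ∂_1 − rank ∂_2 = (27 − 8) − 18 = 1, and ∂_2 has invariant factor 2 > 1, so H_1 ≅ Z ⊕ Z/2Z.
  H_2: rank ker ∂_2 − rank ∂_3 = (18 − 18) − 0 = 0, and there is no ∂_3, so H_2 ≅ 0.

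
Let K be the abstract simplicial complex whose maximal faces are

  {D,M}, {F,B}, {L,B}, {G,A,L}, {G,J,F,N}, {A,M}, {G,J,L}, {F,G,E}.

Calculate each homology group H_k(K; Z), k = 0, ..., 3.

Take the total order A < B < D < E < F < G < J < L < M < N on the vertex set. Then K (dimension 3) consists of the simplices:

  0-simplices (10): A, B, D, E, F, G, J, L, M, N
  1-simplices (16): AG, AL, AM, BF, BL, DM, EF, EG, FG, FJ, FN, GJ, GL, GN, JL, JN
  2-simplices (7): AGL, EFG, FGJ, FGN, FJN, GJL, GJN
  3-simplices (1): FGJN

so the chain groups are C_0 ≅ Z^10, C_1 ≅ Z^16, C_2 ≅ Z^7, C_3 ≅ Z^1.

Boundary ∂_1: C_1 → C_0 is given by ∂[p,q] = [q] − [p]. For instance
  ∂FN = N − F.
As a 10×16 matrix over Z this has rank 9, with invariant factors (1,1,1,1,1,1,1,1,1).

∂_2: C_2 → C_1 sends each 2-simplex [p,q,r] to [q,r] − [p,r] + [p,q]. For instance
  ∂GJN = JN − GN + GJ,
  ∂FJN = JN − FN + FJ.
The 16×7 boundary matrix has rank 6 and Smith normal form diag(1,1,1,1,1,1).

∂_3: C_3 → C_2 sends each 3-simplex σ to the alternating sum Σ_i (−1)^i (σ with its i-th vertex removed). For instance
  ∂FGJN = GJN − FJN + FGN − FGJ.
As a 7×1 matrix over Z this has rank 1, with invariant factors (1).

Reading off H_k = ker ∂_k / im ∂_{k+1}:

  H_0: rank C_0 − rank ∂_1 = 10 − 9 = 1, and the invariant factors of ∂_1 are all 1, so H_0 = Z.
  H_1: rank ker ∂_1 − rank ∂_2 = (16 − 9) − 6 = 1, and the invariant factors of ∂_2 are all 1, so H_1 = Z.
  H_2: rank ker ∂_2 − rank ∂_3 = (7 − 6) − 1 = 0, and the invariant factors of ∂_3 are all 1, so H_2 = 0.
  H_3: rank ker ∂_3 − rank ∂_4 = (1 − 1) − 0 = 0, and there is no ∂_4, so H_3 = 0.

As a check, the Euler characteristic is 10 − 16 + 7 − 1 = 0, which agrees with 1 − 1 + 0 − 0 = 0.

H_0 ≅ Z,  H_1 ≅ Z,  H_2 = 0,  H_3 = 0.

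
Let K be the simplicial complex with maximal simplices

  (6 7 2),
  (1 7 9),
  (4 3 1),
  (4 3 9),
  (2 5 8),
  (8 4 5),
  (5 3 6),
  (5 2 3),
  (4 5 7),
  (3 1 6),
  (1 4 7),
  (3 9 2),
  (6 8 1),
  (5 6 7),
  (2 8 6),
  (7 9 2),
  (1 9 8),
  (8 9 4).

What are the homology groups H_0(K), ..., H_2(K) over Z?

Take the total order 1 < 2 < 3 < 4 < 5 < 6 < 7 < 8 < 9 on the vertex set. Then K (dimension 2) consists of the simplices:

  0-simplices (9): [1], [2], [3], [4], [5], [6], [7], [8], [9]
  1-simplices (27): (27 of them)
  2-simplices (18): [1,3,4], [1,3,6], [1,4,7], [1,6,8], [1,7,9], [1,8,9], [2,3,5], [2,3,9], [2,5,8], [2,6,7], [2,6,8], [2,7,9], [3,4,9], [3,5,6], [4,5,7], [4,5,8], [4,8,9], [5,6,7]

giving chain groups C_0 ≅ Z^9, C_1 ≅ Z^27, C_2 ≅ Z^18.

The boundary map ∂_1: C_1 → C_0 maps an edge to its endpoints' difference, ∂[p,q] = q − p.
As a 9×27 matrix over Z this has rank 8, with invariant factors (1,1,1,1,1,1,1,1).

Boundary ∂_2: C_2 → C_1 sends each 2-simplex [p,q,r] to [q,r] − [p,r] + [p,q]. For instance
  ∂[2,5,8] = [5,8] − [2,8] + [2,5],
  ∂[2,3,5] = [3,5] − [2,5] + [2,3].
This gives a 27×18 integer matrix of rank 18; reducing to Smith normal form yields diagonal entries (1,1,1,1,1,1,1,1,1,1,1,1,1,1,1,1,1,2).

From H_k ≅ ker(∂_k) / im(∂_{k+1}) we obtain:

  H_0: rank C_0 − rank ∂_1 = 9 − 8 = 1, and the invariant factors of ∂_1 are all 1, so H_0 ≅ Z.
  H_1: rank ker ∂_1 − rank ∂_2 = (27 − 8) − 18 = 1, and ∂_2 has invariant factor 2 > 1, so H_1 ≅ Z ⊕ Z/2.
  H_2: rank ker ∂_2 − rank ∂_3 = (18 − 18) − 0 = 0, and there is no ∂_3, so H_2 ≅ 0.

As a check, the Euler characteristic is 9 − 27 + 18 = 0, which agrees with 1 − 1 + 0 = 0.

H_0 ≅ Z,  H_1 ≅ Z ⊕ Z/2,  H_2 = 0.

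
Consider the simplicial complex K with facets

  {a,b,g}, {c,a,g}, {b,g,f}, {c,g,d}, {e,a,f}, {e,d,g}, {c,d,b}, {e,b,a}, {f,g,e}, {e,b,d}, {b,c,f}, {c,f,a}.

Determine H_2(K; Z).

H_2 ≅ 0.

We work with the vertex ordering a < b < c < d < e < f < g. The simplices of K, each written with vertices in increasing order, are:

  0-simplices (7): a, b, c, d, e, f, g
  1-simplices (18): ab, ac, ae, af, ag, bc, bd, be, bf, bg, cd, cf, cg, de, dg, ef, eg, fg
  2-simplices (12): abe, abg, acf, acg, aef, bcd, bcf, bde, bfg, cdg, deg, efg

Hence C_0 ≅ Z^7, C_1 ≅ Z^18, C_2 ≅ Z^12.

Boundary ∂_1: C_1 → C_0 maps an edge to its endpoints' difference, ∂[p,q] = q − p. For instance
  ∂eg = g − e.
This gives a 7×18 integer matrix of rank 6; reducing to Smith normal form yields diagonal entries (1,1,1,1,1,1).

Boundary ∂_2: C_2 → C_1 sends each 2-simplex [p,q,r] to [q,r] − [p,r] + [p,q]. For instance
  ∂aef = ef − af + ae,
  ∂acg = cg − ag + ac.
The resulting 18×12 matrix has rank 12, and its Smith normal form has invariant factors (1,1,1,1,1,1,1,1,1,1,1,2).

Computing H_k = (kernel of ∂_k) / (image of ∂_{k+1}):

  H_2: rank ker ∂_2 − rank ∂_3 = (12 − 12) − 0 = 0, and there is no ∂_3, so H_2 = 0.

(K is a triangulation of the real projective plane RP^2.)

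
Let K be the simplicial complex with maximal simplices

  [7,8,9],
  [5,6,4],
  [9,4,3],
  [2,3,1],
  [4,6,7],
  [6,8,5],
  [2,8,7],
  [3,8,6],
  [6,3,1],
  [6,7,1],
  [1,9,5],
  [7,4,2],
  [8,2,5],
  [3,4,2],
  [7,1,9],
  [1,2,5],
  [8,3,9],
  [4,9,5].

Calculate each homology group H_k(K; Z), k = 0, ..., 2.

H_0 ≅ Z,  H_1 ≅ Z^2,  H_2 ≅ Z.

Fix the vertex order 1 < 2 < 3 < 4 < 5 < 6 < 7 < 8 < 9 and write every simplex with vertices in increasing order. Then dim K = 2 and the simplices of K are:

  0-simplices (9): [1], [2], [3], [4], [5], [6], [7], [8], [9]
  1-simplices (27): (27 of them)
  2-simplices (18): [1,2,3], [1,2,5], [1,3,6], [1,5,9], [1,6,7], [1,7,9], [2,3,4], [2,4,7], [2,5,8], [2,7,8], [3,4,9], [3,6,8], [3,8,9], [4,5,6], [4,5,9], [4,6,7], [5,6,8], [7,8,9]

giving chain groups C_0 ≅ Z^9, C_1 ≅ Z^27, C_2 ≅ Z^18.

Boundary ∂_1: C_1 → C_0 maps an edge to its endpoints' difference, ∂[p,q] = q − p.
This gives a 9×27 integer matrix of rank 8; reducing to Smith normal form yields diagonal entries (1,1,1,1,1,1,1,1).

Boundary ∂_2: C_2 → C_1 sends each 2-simplex [p,q,r] to [q,r] − [p,r] + [p,q]. For instance
  ∂[1,5,9] = [5,9] − [1,9] + [1,5],
  ∂[3,4,9] = [4,9] − [3,9] + [3,4].
The 27×18 boundary matrix has rank 17 and Smith normal form diag(1,1,1,1,1,1,1,1,1,1,1,1,1,1,1,1,1).

Reading off H_k = ker ∂_k / im ∂_{k+1}:

  H_0: rank C_0 − rank ∂_1 = 9 − 8 = 1, and the invariant factors of ∂_1 are all 1, so H_0 ≅ Z.
  H_1: rank ker ∂_1 − rank ∂_2 = (27 − 8) − 17 = 2, and the invariant factors of ∂_2 are all 1, so H_1 ≅ Z^2.
  H_2: rank ker ∂_2 − rank ∂_3 = (18 − 17) − 0 = 1, and there is no ∂_3, so H_2 ≅ Z.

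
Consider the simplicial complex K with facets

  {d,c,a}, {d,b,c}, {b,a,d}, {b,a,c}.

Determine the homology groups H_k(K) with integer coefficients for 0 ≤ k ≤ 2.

Order the vertices as a < b < c < d. Listing each simplex with vertices in this order, K has dimension 2 with simplices:

  0-simplices (4): a, b, c, d
  1-simplices (6): ab, ac, ad, bc, bd, cd
  2-simplices (4): abc, abd, acd, bcd

so the chain groups are C_0 ≅ Z^4, C_1 ≅ Z^6, C_2 ≅ Z^4.

Boundary ∂_1: C_1 → C_0 maps an edge to its endpoints' difference, ∂[p,q] = q − p.
This gives a 4×6 integer matrix of rank 3; reducing to Smith normal form yields diagonal entries (1,1,1).

∂_2: C_2 → C_1 acts by ∂[p,q,r] = [q,r] − [p,r] + [p,q]. For instance
  ∂acd = cd − ad + ac,
  ∂abd = bd − ad + ab.
The 6×4 boundary matrix has rank 3 and Smith normal form diag(1,1,1).

Computing H_k = (kernel of ∂_k) / (image of ∂_{k+1}):

  H_0: rank C_0 − rank ∂_1 = 4 − 3 = 1, and the invariant factors of ∂_1 are all 1, so H_0 = Z.
  H_1: rank ker ∂_1 − rank ∂_2 = (6 − 3) − 3 = 0, and the invariant factors of ∂_2 are all 1, so H_1 = 0.
  H_2: rank ker ∂_2 − rank ∂_3 = (4 − 3) − 0 = 1, and there is no ∂_3, so H_2 = Z.

H_0 ≅ Z,  H_1 = 0,  H_2 ≅ Z.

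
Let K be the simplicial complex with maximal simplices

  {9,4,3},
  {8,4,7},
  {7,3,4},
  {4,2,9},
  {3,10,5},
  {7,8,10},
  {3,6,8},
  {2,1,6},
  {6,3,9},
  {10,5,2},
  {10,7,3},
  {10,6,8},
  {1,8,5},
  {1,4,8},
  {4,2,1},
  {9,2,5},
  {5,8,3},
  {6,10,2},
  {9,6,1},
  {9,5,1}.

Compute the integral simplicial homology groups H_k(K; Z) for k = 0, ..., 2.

K has 10 vertices, 30 edges, 20 triangles.
rank ∂_0 = 0, rank ∂_1 = 9 ⇒ b_0 = 10 − 0 − 9 = 1; all invariant factors of ∂_1 are 1 so no torsion. So H_0 = Z.
rank ∂_1 = 9, rank ∂_2 = 20 ⇒ b_1 = 30 − 9 − 20 = 1; ∂_2 has invariant factor(s) [2] giving torsion. So H_1 = Z ⊕ Z/2Z.
rank ∂_2 = 20, rank ∂_3 = 0 ⇒ b_2 = 20 − 20 − 0 = 0. So H_2 = 0.

H_0 ≅ Z,  H_1 ≅ Z ⊕ Z/2Z,  H_2 = 0.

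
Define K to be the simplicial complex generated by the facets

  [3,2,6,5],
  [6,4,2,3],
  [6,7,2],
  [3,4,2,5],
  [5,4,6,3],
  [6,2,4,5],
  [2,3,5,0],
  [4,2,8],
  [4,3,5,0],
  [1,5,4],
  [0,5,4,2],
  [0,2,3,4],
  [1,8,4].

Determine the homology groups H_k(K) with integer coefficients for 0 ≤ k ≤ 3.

Fix the vertex order 0 < 1 < 2 < 3 < 4 < 5 < 6 < 7 < 8 and write every simplex with vertices in increasing order. Then dim K = 3 and the simplices of K are:

  0-simplices (9): [0], [1], [2], [3], [4], [5], [6], [7], [8]
  1-simplices (21): [0,2], [0,3], [0,4], [0,5], [1,4], [1,5], [1,8], [2,3], [2,4], [2,5], [2,6], [2,7], [2,8], [3,4], [3,5], [3,6], [4,5], [4,6], [4,8], [5,6], [6,7]
  2-simplices (20): (20 of them)
  3-simplices (9): [0,2,3,4], [0,2,3,5], [0,2,4,5], [0,3,4,5], [2,3,4,5], [2,3,4,6], [2,3,5,6], [2,4,5,6], [3,4,5,6]

Hence C_0 ≅ Z^9, C_1 ≅ Z^21, C_2 ≅ Z^20, C_3 ≅ Z^9.

The boundary map ∂_1: C_1 → C_0 is given by ∂[p,q] = [q] − [p].
As a 9×21 matrix over Z this has rank 8, with invariant factors (1,1,1,1,1,1,1,1).

The boundary map ∂_2: C_2 → C_1 maps a triangle to the signed sum of its edges. For instance
  ∂[2,4,5] = [4,5] − [2,5] + [2,4],
  ∂[2,5,6] = [5,6] − [2,6] + [2,5].
The resulting 21×20 matrix has rank 13, and its Smith normal form has invariant factors (1,1,1,1,1,1,1,1,1,1,1,1,1).

Boundary ∂_3: C_3 → C_2 sends each 3-simplex σ to the alternating sum Σ_i (−1)^i (σ with its i-th vertex removed). For instance
  ∂[2,3,5,6] = [3,5,6] − [2,5,6] + [2,3,6] − [2,3,5],
  ∂[3,4,5,6] = [4,5,6] − [3,5,6] + [3,4,6] − [3,4,5].
The resulting 20×9 matrix has rank 7, and its Smith normal form has invariant factors (1,1,1,1,1,1,1).

Reading off H_k = ker ∂_k / im ∂_{k+1}:

  H_0: rank C_0 − rank ∂_1 = 9 − 8 = 1, and the invariant factors of ∂_1 are all 1, so H_0 ≅ Z.
  H_1: rank ker ∂_1 − rank ∂_2 = (21 − 8) − 13 = 0, and the invariant factors of ∂_2 are all 1, so H_1 ≅ 0.
  H_2: rank ker ∂_2 − rank ∂_3 = (20 − 13) − 7 = 0, and the invariant factors of ∂_3 are all 1, so H_2 ≅ 0.
  H_3: rank ker ∂_3 − rank ∂_4 = (9 − 7) − 0 = 2, and there is no ∂_4, so H_3 ≅ Z^2.

H_0 ≅ Z,  H_1 = 0,  H_2 = 0,  H_3 ≅ Z^2.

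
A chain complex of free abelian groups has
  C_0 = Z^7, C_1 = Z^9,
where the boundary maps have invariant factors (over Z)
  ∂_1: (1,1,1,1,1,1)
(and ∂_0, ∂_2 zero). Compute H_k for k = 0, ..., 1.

H_0: b_0 = 7 − 0 − 6 = 1; torsion from ∂_1 factors > 1: none. So H_0 = Z.
H_1: b_1 = 9 − 6 − 0 = 3; torsion from ∂_2 factors > 1: none. So H_1 = Z^3.

H_0 = Z,  H_1 = Z^3.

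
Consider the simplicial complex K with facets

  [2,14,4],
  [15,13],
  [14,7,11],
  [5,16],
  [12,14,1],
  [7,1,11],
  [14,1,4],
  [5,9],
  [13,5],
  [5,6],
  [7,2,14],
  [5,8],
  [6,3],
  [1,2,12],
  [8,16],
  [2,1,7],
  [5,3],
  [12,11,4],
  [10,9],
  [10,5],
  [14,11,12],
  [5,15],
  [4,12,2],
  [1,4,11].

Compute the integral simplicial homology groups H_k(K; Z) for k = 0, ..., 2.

H_0 = Z^2,  H_1 = Z^4 ⊕ Z/2,  H_2 = 0.

We work with the vertex ordering 1 < 2 < 3 < 4 < 5 < 6 < 7 < 8 < 9 < 10 < 11 < 12 < 13 < 14 < 15 < 16. The simplices of K, each written with vertices in increasing order, are:

  0-simplices (16): [1], [2], [3], [4], [5], [6], [7], [8], [9], [10], [11], [12], [13], [14], [15], [16]
  1-simplices (30): (30 of them)
  2-simplices (12): [1,2,7], [1,2,12], [1,4,11], [1,4,14], [1,7,11], [1,12,14], [2,4,12], [2,4,14], [2,7,14], [4,11,12], [7,11,14], [11,12,14]

Hence C_0 ≅ Z^16, C_1 ≅ Z^30, C_2 ≅ Z^12.

The boundary map ∂_1: C_1 → C_0 sends each edge [p,q] (with p < q) to q − p. For instance
  ∂[5,13] = [13] − [5].
The 16×30 boundary matrix has rank 14 and Smith normal form diag(1,1,1,1,1,1,1,1,1,1,1,1,1,1).

The boundary map ∂_2: C_2 → C_1 sends each 2-simplex [p,q,r] to [q,r] − [p,r] + [p,q]. For instance
  ∂[11,12,14] = [12,14] − [11,14] + [11,12],
  ∂[1,4,14] = [4,14] − [1,14] + [1,4].
The resulting 30×12 matrix has rank 12, and its Smith normal form has invariant factors (1,1,1,1,1,1,1,1,1,1,1,2).

Computing H_k = (kernel of ∂_k) / (image of ∂_{k+1}):

  H_0: rank C_0 − rank ∂_1 = 16 − 14 = 2, and the invariant factors of ∂_1 are all 1, so H_0 = Z^2.
  H_1: rank ker ∂_1 − rank ∂_2 = (30 − 14) − 12 = 4, and ∂_2 has invariant factor 2 > 1, so H_1 = Z^4 ⊕ Z/2.
  H_2: rank ker ∂_2 − rank ∂_3 = (12 − 12) − 0 = 0, and there is no ∂_3, so H_2 = 0.

As a check, the Euler characteristic is 16 − 30 + 12 = -2, which agrees with 2 − 4 + 0 = -2.
(K is a triangulation of the disjoint union of the real projective plane RP^2 and a wedge of 4 circles.)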